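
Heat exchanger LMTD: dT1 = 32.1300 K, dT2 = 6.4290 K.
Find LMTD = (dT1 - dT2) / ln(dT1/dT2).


dT1/dT2 = 4.9977
ln(dT1/dT2) = 1.6090
LMTD = 25.7010 / 1.6090 = 15.9736 K

15.9736 K


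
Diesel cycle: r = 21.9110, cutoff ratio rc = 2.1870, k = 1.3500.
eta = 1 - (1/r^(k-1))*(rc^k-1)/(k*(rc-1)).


r^(k-1) = 2.9460
rc^k = 2.8760
eta = 0.6026 = 60.2601%

60.2601%


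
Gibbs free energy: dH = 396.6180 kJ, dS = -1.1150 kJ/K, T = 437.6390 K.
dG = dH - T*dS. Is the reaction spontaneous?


T*dS = 437.6390 * -1.1150 = -487.9675 kJ
dG = 396.6180 + 487.9675 = 884.5855 kJ (non-spontaneous)

dG = 884.5855 kJ, non-spontaneous


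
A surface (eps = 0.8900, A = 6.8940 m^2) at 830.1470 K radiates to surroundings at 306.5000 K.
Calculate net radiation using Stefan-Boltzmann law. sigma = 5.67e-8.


T^4 = 4.7492e+11
Tsurr^4 = 8.8251e+09
Q = 0.8900 * 5.67e-8 * 6.8940 * 4.6609e+11 = 162150.4640 W

162150.4640 W


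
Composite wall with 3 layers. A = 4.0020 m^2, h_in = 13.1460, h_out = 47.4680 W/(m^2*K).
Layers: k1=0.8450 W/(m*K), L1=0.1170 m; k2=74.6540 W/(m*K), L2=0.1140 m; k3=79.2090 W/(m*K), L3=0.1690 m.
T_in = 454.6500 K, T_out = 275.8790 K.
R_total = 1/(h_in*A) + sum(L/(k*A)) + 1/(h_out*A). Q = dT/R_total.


R_conv_in = 1/(13.1460*4.0020) = 0.0190
R_1 = 0.1170/(0.8450*4.0020) = 0.0346
R_2 = 0.1140/(74.6540*4.0020) = 0.0004
R_3 = 0.1690/(79.2090*4.0020) = 0.0005
R_conv_out = 1/(47.4680*4.0020) = 0.0053
R_total = 0.0598 K/W
Q = 178.7710 / 0.0598 = 2990.2542 W

R_total = 0.0598 K/W, Q = 2990.2542 W


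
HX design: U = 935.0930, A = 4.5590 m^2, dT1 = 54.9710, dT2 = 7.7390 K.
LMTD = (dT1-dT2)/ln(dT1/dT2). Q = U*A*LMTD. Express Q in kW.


LMTD = 24.0914 K
Q = 935.0930 * 4.5590 * 24.0914 = 102703.7999 W = 102.7038 kW

102.7038 kW


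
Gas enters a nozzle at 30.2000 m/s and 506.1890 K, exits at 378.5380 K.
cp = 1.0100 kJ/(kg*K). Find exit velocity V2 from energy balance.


dT = 127.6510 K
2*cp*1000*dT = 257855.0200
V1^2 = 912.0400
V2 = sqrt(258767.0600) = 508.6915 m/s

508.6915 m/s


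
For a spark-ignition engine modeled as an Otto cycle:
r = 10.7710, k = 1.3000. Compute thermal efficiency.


r^(k-1) = 2.0402
eta = 1 - 1/2.0402 = 0.5099 = 50.9857%

50.9857%


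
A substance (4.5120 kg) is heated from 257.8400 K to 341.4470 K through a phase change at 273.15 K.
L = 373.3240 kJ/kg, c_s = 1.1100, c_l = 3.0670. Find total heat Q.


Q1 (sensible, solid) = 4.5120 * 1.1100 * 15.3100 = 76.6774 kJ
Q2 (latent) = 4.5120 * 373.3240 = 1684.4379 kJ
Q3 (sensible, liquid) = 4.5120 * 3.0670 * 68.2970 = 945.1146 kJ
Q_total = 2706.2299 kJ

2706.2299 kJ


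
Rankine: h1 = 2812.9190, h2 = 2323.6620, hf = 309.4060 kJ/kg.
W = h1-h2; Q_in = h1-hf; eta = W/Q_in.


W = 489.2570 kJ/kg
Q_in = 2503.5130 kJ/kg
eta = 0.1954 = 19.5428%

eta = 19.5428%


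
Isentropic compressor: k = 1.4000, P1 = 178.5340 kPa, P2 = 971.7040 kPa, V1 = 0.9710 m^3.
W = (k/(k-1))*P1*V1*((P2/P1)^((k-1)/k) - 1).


(k-1)/k = 0.2857
(P2/P1)^exp = 1.6227
W = 3.5000 * 178.5340 * 0.9710 * (1.6227 - 1) = 377.8084 kJ

377.8084 kJ


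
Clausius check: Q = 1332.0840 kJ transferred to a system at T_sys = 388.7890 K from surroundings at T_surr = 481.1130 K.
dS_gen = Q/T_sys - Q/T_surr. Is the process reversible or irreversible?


dS_sys = 1332.0840/388.7890 = 3.4262 kJ/K
dS_surr = -1332.0840/481.1130 = -2.7688 kJ/K
dS_gen = 3.4262 - 2.7688 = 0.6575 kJ/K (irreversible)

dS_gen = 0.6575 kJ/K, irreversible


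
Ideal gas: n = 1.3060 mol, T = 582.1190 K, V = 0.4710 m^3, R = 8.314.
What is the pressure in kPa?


P = nRT/V = 1.3060 * 8.314 * 582.1190 / 0.4710
= 6320.6970 / 0.4710 = 13419.7389 Pa = 13.4197 kPa

13.4197 kPa


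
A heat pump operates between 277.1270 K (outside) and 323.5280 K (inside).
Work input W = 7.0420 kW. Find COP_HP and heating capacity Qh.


COP = 323.5280 / 46.4010 = 6.9724
Qh = 6.9724 * 7.0420 = 49.0999 kW

COP = 6.9724, Qh = 49.0999 kW


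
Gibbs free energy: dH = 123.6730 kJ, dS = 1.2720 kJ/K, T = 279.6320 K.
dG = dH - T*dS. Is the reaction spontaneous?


T*dS = 279.6320 * 1.2720 = 355.6919 kJ
dG = 123.6730 - 355.6919 = -232.0189 kJ (spontaneous)

dG = -232.0189 kJ, spontaneous


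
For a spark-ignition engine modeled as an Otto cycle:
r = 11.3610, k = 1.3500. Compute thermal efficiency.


r^(k-1) = 2.3410
eta = 1 - 1/2.3410 = 0.5728 = 57.2827%

57.2827%


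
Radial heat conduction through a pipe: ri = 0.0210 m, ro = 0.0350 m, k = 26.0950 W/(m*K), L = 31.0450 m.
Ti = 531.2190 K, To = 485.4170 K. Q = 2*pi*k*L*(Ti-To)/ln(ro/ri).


dT = 45.8020 K
ln(ro/ri) = 0.5108
Q = 2*pi*26.0950*31.0450*45.8020 / 0.5108 = 456394.7102 W

456394.7102 W


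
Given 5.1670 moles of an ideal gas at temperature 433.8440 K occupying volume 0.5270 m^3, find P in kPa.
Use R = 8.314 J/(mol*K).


P = nRT/V = 5.1670 * 8.314 * 433.8440 / 0.5270
= 18637.2606 / 0.5270 = 35364.8208 Pa = 35.3648 kPa

35.3648 kPa


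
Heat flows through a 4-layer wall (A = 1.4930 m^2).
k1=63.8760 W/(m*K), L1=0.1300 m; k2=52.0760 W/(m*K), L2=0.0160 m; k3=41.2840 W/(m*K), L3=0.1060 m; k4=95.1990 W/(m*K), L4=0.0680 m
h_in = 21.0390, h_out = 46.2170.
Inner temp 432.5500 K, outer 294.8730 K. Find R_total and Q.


R_conv_in = 1/(21.0390*1.4930) = 0.0318
R_1 = 0.1300/(63.8760*1.4930) = 0.0014
R_2 = 0.0160/(52.0760*1.4930) = 0.0002
R_3 = 0.1060/(41.2840*1.4930) = 0.0017
R_4 = 0.0680/(95.1990*1.4930) = 0.0005
R_conv_out = 1/(46.2170*1.4930) = 0.0145
R_total = 0.0501 K/W
Q = 137.6770 / 0.0501 = 2748.3068 W

R_total = 0.0501 K/W, Q = 2748.3068 W


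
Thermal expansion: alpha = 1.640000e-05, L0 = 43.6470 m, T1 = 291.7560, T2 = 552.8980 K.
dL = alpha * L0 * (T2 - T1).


dT = 261.1420 K
dL = 1.640000e-05 * 43.6470 * 261.1420 = 0.186928 m
L_final = 43.833928 m

dL = 0.186928 m


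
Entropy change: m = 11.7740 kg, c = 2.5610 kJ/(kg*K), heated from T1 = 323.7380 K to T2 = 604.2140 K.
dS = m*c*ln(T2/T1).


T2/T1 = 1.8664
ln(T2/T1) = 0.6240
dS = 11.7740 * 2.5610 * 0.6240 = 18.8154 kJ/K

18.8154 kJ/K


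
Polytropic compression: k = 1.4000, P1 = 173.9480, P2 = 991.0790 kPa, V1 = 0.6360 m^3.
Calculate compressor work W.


(k-1)/k = 0.2857
(P2/P1)^exp = 1.6440
W = 3.5000 * 173.9480 * 0.6360 * (1.6440 - 1) = 249.3757 kJ

249.3757 kJ


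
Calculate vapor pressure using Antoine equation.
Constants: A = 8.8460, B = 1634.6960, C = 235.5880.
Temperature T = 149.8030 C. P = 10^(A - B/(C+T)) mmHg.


C+T = 385.3910
B/(C+T) = 4.2417
log10(P) = 8.8460 - 4.2417 = 4.6043
P = 10^4.6043 = 40210.9305 mmHg

40210.9305 mmHg


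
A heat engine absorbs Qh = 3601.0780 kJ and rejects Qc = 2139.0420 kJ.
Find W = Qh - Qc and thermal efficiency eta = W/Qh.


W = 3601.0780 - 2139.0420 = 1462.0360 kJ
eta = 1462.0360 / 3601.0780 = 0.4060 = 40.6000%

W = 1462.0360 kJ, eta = 40.6000%


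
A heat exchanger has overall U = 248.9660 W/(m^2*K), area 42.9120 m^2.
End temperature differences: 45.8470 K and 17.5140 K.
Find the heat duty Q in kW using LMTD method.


LMTD = 29.4427 K
Q = 248.9660 * 42.9120 * 29.4427 = 314555.0918 W = 314.5551 kW

314.5551 kW


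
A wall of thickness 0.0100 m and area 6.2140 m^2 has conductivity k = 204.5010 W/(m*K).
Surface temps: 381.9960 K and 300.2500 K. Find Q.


dT = 81.7460 K
Q = 204.5010 * 6.2140 * 81.7460 / 0.0100 = 1.0388e+07 W

1.0388e+07 W


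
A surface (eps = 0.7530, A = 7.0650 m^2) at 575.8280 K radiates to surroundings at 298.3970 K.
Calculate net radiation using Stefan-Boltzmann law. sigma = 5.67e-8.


T^4 = 1.0994e+11
Tsurr^4 = 7.9283e+09
Q = 0.7530 * 5.67e-8 * 7.0650 * 1.0202e+11 = 30772.0862 W

30772.0862 W


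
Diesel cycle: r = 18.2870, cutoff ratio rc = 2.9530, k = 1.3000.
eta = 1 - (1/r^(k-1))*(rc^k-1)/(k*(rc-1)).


r^(k-1) = 2.3913
rc^k = 4.0864
eta = 0.4916 = 49.1646%

49.1646%


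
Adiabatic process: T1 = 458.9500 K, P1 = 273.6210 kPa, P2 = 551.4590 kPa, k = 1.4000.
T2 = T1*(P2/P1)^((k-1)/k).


(k-1)/k = 0.2857
(P2/P1)^exp = 1.2217
T2 = 458.9500 * 1.2217 = 560.6947 K

560.6947 K


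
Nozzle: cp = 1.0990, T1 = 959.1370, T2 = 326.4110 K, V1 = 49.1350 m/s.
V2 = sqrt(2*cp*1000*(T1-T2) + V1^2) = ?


dT = 632.7260 K
2*cp*1000*dT = 1390731.7480
V1^2 = 2414.2482
V2 = sqrt(1393145.9962) = 1180.3161 m/s

1180.3161 m/s


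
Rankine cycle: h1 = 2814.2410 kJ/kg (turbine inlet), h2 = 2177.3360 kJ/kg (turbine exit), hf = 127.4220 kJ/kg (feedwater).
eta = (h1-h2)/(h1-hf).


W = 636.9050 kJ/kg
Q_in = 2686.8190 kJ/kg
eta = 0.2370 = 23.7048%

eta = 23.7048%


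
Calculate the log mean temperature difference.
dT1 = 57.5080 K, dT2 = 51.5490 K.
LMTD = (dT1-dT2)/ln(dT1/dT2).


dT1/dT2 = 1.1156
ln(dT1/dT2) = 0.1094
LMTD = 5.9590 / 0.1094 = 54.4742 K

54.4742 K


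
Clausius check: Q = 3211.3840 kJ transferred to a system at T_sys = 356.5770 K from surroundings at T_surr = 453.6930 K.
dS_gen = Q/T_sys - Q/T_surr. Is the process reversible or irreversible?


dS_sys = 3211.3840/356.5770 = 9.0061 kJ/K
dS_surr = -3211.3840/453.6930 = -7.0783 kJ/K
dS_gen = 9.0061 - 7.0783 = 1.9278 kJ/K (irreversible)

dS_gen = 1.9278 kJ/K, irreversible


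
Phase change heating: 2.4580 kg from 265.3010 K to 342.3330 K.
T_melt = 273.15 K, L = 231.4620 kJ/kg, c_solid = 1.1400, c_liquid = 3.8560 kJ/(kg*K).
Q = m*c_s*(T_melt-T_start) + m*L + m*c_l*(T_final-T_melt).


Q1 (sensible, solid) = 2.4580 * 1.1400 * 7.8490 = 21.9938 kJ
Q2 (latent) = 2.4580 * 231.4620 = 568.9336 kJ
Q3 (sensible, liquid) = 2.4580 * 3.8560 * 69.1830 = 655.7198 kJ
Q_total = 1246.6472 kJ

1246.6472 kJ


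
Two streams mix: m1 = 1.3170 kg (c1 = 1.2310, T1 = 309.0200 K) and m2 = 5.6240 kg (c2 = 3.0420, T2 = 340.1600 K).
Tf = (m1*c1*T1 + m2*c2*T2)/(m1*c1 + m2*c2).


num = 6320.5196
den = 18.7294
Tf = 337.4645 K

337.4645 K


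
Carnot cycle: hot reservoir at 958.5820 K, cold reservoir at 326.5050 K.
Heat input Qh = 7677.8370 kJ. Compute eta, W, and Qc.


eta = 1 - 326.5050/958.5820 = 0.6594
W = 0.6594 * 7677.8370 = 5062.6698 kJ
Qc = 7677.8370 - 5062.6698 = 2615.1672 kJ

eta = 65.9388%, W = 5062.6698 kJ, Qc = 2615.1672 kJ


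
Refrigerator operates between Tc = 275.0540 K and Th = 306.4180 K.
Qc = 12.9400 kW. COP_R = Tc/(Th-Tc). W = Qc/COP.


COP = 275.0540 / 31.3640 = 8.7697
W = 12.9400 / 8.7697 = 1.4755 kW

COP = 8.7697, W = 1.4755 kW


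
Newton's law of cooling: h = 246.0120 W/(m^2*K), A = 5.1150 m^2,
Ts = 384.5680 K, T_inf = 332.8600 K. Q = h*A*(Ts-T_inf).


dT = 51.7080 K
Q = 246.0120 * 5.1150 * 51.7080 = 65066.8332 W

65066.8332 W


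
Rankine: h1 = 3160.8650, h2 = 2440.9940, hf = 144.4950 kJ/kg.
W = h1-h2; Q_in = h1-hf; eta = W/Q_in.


W = 719.8710 kJ/kg
Q_in = 3016.3700 kJ/kg
eta = 0.2387 = 23.8655%

eta = 23.8655%


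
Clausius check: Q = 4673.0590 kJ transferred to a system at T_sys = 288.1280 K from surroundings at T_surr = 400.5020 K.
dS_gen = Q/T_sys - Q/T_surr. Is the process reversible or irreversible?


dS_sys = 4673.0590/288.1280 = 16.2187 kJ/K
dS_surr = -4673.0590/400.5020 = -11.6680 kJ/K
dS_gen = 16.2187 - 11.6680 = 4.5507 kJ/K (irreversible)

dS_gen = 4.5507 kJ/K, irreversible


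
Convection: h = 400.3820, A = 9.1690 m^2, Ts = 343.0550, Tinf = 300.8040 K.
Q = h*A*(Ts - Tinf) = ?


dT = 42.2510 K
Q = 400.3820 * 9.1690 * 42.2510 = 155107.7542 W

155107.7542 W


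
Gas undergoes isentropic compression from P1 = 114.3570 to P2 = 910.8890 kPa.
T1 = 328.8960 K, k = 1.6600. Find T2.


(k-1)/k = 0.3976
(P2/P1)^exp = 2.2820
T2 = 328.8960 * 2.2820 = 750.5301 K

750.5301 K


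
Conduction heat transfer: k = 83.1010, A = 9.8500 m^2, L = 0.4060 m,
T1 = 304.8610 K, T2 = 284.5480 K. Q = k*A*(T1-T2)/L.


dT = 20.3130 K
Q = 83.1010 * 9.8500 * 20.3130 / 0.4060 = 40953.4521 W

40953.4521 W


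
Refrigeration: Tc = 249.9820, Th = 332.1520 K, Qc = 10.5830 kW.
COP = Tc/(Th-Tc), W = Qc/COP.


COP = 249.9820 / 82.1700 = 3.0423
W = 10.5830 / 3.0423 = 3.4787 kW

COP = 3.0423, W = 3.4787 kW


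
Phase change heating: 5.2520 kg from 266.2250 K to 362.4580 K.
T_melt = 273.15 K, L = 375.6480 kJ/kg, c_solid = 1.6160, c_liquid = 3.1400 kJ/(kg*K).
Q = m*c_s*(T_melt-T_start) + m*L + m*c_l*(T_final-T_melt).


Q1 (sensible, solid) = 5.2520 * 1.6160 * 6.9250 = 58.7741 kJ
Q2 (latent) = 5.2520 * 375.6480 = 1972.9033 kJ
Q3 (sensible, liquid) = 5.2520 * 3.1400 * 89.3080 = 1472.8032 kJ
Q_total = 3504.4806 kJ

3504.4806 kJ


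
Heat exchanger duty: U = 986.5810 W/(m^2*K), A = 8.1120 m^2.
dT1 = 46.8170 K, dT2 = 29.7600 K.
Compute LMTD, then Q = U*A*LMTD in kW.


LMTD = 37.6467 K
Q = 986.5810 * 8.1120 * 37.6467 = 301291.8061 W = 301.2918 kW

301.2918 kW


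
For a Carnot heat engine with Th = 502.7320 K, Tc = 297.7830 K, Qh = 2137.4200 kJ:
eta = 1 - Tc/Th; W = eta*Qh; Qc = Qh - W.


eta = 1 - 297.7830/502.7320 = 0.4077
W = 0.4077 * 2137.4200 = 871.3631 kJ
Qc = 2137.4200 - 871.3631 = 1266.0569 kJ

eta = 40.7670%, W = 871.3631 kJ, Qc = 1266.0569 kJ


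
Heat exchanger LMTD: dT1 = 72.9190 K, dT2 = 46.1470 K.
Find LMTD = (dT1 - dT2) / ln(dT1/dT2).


dT1/dT2 = 1.5801
ln(dT1/dT2) = 0.4575
LMTD = 26.7720 / 0.4575 = 58.5158 K

58.5158 K


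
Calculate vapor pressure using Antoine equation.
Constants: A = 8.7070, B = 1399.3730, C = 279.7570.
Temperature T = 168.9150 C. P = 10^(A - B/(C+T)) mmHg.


C+T = 448.6720
B/(C+T) = 3.1189
log10(P) = 8.7070 - 3.1189 = 5.5881
P = 10^5.5881 = 387327.1468 mmHg

387327.1468 mmHg


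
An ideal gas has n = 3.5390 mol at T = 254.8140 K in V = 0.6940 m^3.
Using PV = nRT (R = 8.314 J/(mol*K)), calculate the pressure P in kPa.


P = nRT/V = 3.5390 * 8.314 * 254.8140 / 0.6940
= 7497.4550 / 0.6940 = 10803.2493 Pa = 10.8032 kPa

10.8032 kPa


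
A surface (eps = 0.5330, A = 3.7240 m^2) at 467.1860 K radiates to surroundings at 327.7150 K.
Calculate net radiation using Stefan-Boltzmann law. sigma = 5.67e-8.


T^4 = 4.7639e+10
Tsurr^4 = 1.1534e+10
Q = 0.5330 * 5.67e-8 * 3.7240 * 3.6104e+10 = 4063.3212 W

4063.3212 W


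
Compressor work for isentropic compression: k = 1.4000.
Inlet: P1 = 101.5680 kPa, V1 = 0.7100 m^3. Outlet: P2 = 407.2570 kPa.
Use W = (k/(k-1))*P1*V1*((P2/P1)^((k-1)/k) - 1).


(k-1)/k = 0.2857
(P2/P1)^exp = 1.4870
W = 3.5000 * 101.5680 * 0.7100 * (1.4870 - 1) = 122.9228 kJ

122.9228 kJ


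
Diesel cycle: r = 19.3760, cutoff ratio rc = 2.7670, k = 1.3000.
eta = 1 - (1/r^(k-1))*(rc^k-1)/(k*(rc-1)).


r^(k-1) = 2.4332
rc^k = 3.7550
eta = 0.5071 = 50.7093%

50.7093%


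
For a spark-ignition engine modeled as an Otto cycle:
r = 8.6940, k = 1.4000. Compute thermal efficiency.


r^(k-1) = 2.3751
eta = 1 - 1/2.3751 = 0.5790 = 57.8971%

57.8971%


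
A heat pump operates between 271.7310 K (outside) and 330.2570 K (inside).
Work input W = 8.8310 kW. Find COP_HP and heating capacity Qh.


COP = 330.2570 / 58.5260 = 5.6429
Qh = 5.6429 * 8.8310 = 49.8325 kW

COP = 5.6429, Qh = 49.8325 kW


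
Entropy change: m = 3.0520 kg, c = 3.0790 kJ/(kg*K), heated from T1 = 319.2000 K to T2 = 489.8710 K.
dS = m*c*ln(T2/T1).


T2/T1 = 1.5347
ln(T2/T1) = 0.4283
dS = 3.0520 * 3.0790 * 0.4283 = 4.0250 kJ/K

4.0250 kJ/K


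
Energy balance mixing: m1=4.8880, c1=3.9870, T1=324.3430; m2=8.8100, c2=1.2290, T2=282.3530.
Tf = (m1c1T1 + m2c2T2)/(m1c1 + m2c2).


num = 9378.1186
den = 30.3159
Tf = 309.3461 K

309.3461 K


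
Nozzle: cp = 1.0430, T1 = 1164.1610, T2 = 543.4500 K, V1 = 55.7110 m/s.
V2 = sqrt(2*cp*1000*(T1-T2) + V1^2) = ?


dT = 620.7110 K
2*cp*1000*dT = 1294803.1460
V1^2 = 3103.7155
V2 = sqrt(1297906.8615) = 1139.2572 m/s

1139.2572 m/s


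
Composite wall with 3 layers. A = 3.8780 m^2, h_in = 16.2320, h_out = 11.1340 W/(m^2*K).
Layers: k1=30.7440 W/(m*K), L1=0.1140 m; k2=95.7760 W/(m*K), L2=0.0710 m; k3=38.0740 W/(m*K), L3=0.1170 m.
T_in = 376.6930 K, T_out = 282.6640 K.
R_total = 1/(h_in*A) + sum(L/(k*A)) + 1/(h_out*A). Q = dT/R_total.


R_conv_in = 1/(16.2320*3.8780) = 0.0159
R_1 = 0.1140/(30.7440*3.8780) = 0.0010
R_2 = 0.0710/(95.7760*3.8780) = 0.0002
R_3 = 0.1170/(38.0740*3.8780) = 0.0008
R_conv_out = 1/(11.1340*3.8780) = 0.0232
R_total = 0.0410 K/W
Q = 94.0290 / 0.0410 = 2294.1694 W

R_total = 0.0410 K/W, Q = 2294.1694 W


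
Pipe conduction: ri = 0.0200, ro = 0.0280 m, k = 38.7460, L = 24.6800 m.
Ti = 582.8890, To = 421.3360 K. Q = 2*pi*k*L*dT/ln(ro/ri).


dT = 161.5530 K
ln(ro/ri) = 0.3365
Q = 2*pi*38.7460*24.6800*161.5530 / 0.3365 = 2884813.1562 W

2884813.1562 W


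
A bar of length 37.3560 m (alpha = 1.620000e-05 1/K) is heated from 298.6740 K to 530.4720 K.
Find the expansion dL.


dT = 231.7980 K
dL = 1.620000e-05 * 37.3560 * 231.7980 = 0.140277 m
L_final = 37.496277 m

dL = 0.140277 m


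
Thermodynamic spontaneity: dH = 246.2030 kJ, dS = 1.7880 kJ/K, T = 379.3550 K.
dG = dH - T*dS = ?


T*dS = 379.3550 * 1.7880 = 678.2867 kJ
dG = 246.2030 - 678.2867 = -432.0837 kJ (spontaneous)

dG = -432.0837 kJ, spontaneous


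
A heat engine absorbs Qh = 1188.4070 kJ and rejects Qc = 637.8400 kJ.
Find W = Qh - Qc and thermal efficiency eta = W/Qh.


W = 1188.4070 - 637.8400 = 550.5670 kJ
eta = 550.5670 / 1188.4070 = 0.4633 = 46.3282%

W = 550.5670 kJ, eta = 46.3282%


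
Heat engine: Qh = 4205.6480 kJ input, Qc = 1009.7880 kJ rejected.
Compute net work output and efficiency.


W = 4205.6480 - 1009.7880 = 3195.8600 kJ
eta = 3195.8600 / 4205.6480 = 0.7599 = 75.9897%

W = 3195.8600 kJ, eta = 75.9897%


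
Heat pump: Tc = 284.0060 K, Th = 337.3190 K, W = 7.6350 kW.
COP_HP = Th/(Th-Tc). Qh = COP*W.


COP = 337.3190 / 53.3130 = 6.3271
Qh = 6.3271 * 7.6350 = 48.3077 kW

COP = 6.3271, Qh = 48.3077 kW


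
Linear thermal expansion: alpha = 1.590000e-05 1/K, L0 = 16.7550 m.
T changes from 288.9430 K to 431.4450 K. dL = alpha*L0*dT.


dT = 142.5020 K
dL = 1.590000e-05 * 16.7550 * 142.5020 = 0.037963 m
L_final = 16.792963 m

dL = 0.037963 m


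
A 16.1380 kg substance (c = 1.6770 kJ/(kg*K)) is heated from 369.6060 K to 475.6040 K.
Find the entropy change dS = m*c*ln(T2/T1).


T2/T1 = 1.2868
ln(T2/T1) = 0.2521
dS = 16.1380 * 1.6770 * 0.2521 = 6.8240 kJ/K

6.8240 kJ/K


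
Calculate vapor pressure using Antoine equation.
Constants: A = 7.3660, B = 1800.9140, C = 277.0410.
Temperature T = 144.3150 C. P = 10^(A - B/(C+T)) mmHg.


C+T = 421.3560
B/(C+T) = 4.2741
log10(P) = 7.3660 - 4.2741 = 3.0919
P = 10^3.0919 = 1235.6877 mmHg

1235.6877 mmHg


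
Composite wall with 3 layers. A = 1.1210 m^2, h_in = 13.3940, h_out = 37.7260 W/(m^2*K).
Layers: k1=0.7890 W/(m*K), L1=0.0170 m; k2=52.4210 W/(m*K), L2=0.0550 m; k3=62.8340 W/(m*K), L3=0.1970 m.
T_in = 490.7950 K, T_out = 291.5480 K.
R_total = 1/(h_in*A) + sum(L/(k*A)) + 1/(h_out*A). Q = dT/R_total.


R_conv_in = 1/(13.3940*1.1210) = 0.0666
R_1 = 0.0170/(0.7890*1.1210) = 0.0192
R_2 = 0.0550/(52.4210*1.1210) = 0.0009
R_3 = 0.1970/(62.8340*1.1210) = 0.0028
R_conv_out = 1/(37.7260*1.1210) = 0.0236
R_total = 0.1132 K/W
Q = 199.2470 / 0.1132 = 1760.1225 W

R_total = 0.1132 K/W, Q = 1760.1225 W


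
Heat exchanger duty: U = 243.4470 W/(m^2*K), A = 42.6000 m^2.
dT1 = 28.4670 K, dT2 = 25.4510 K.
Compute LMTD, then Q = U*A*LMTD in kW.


LMTD = 26.9309 K
Q = 243.4470 * 42.6000 * 26.9309 = 279295.6884 W = 279.2957 kW

279.2957 kW


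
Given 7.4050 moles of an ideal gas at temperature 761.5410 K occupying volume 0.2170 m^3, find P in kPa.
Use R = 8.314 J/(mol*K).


P = nRT/V = 7.4050 * 8.314 * 761.5410 / 0.2170
= 46884.4011 / 0.2170 = 216057.1481 Pa = 216.0571 kPa

216.0571 kPa


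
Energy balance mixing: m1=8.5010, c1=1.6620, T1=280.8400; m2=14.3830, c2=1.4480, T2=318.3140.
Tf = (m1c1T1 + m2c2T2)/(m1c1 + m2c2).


num = 10597.2867
den = 34.9552
Tf = 303.1673 K

303.1673 K


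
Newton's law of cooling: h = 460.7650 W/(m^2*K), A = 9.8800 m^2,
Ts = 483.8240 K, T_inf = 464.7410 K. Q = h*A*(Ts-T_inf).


dT = 19.0830 K
Q = 460.7650 * 9.8800 * 19.0830 = 86872.6515 W

86872.6515 W


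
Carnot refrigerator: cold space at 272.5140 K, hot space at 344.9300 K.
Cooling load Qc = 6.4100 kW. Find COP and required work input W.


COP = 272.5140 / 72.4160 = 3.7632
W = 6.4100 / 3.7632 = 1.7033 kW

COP = 3.7632, W = 1.7033 kW


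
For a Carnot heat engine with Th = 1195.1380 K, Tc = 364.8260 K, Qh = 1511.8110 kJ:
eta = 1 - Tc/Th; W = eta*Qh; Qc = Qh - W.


eta = 1 - 364.8260/1195.1380 = 0.6947
W = 0.6947 * 1511.8110 = 1050.3179 kJ
Qc = 1511.8110 - 1050.3179 = 461.4931 kJ

eta = 69.4742%, W = 1050.3179 kJ, Qc = 461.4931 kJ


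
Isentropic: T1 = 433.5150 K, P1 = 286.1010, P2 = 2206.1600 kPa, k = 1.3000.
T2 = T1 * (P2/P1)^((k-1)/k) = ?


(k-1)/k = 0.2308
(P2/P1)^exp = 1.6022
T2 = 433.5150 * 1.6022 = 694.5821 K

694.5821 K


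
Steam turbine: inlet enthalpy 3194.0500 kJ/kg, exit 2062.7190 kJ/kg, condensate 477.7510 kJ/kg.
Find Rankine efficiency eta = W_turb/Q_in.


W = 1131.3310 kJ/kg
Q_in = 2716.2990 kJ/kg
eta = 0.4165 = 41.6497%

eta = 41.6497%


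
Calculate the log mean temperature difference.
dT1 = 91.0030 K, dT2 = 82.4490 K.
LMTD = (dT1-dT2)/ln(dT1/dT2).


dT1/dT2 = 1.1037
ln(dT1/dT2) = 0.0987
LMTD = 8.5540 / 0.0987 = 86.6556 K

86.6556 K


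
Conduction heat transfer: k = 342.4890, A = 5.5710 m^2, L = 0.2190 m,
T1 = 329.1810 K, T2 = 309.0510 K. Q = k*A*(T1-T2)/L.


dT = 20.1300 K
Q = 342.4890 * 5.5710 * 20.1300 / 0.2190 = 175379.7497 W

175379.7497 W


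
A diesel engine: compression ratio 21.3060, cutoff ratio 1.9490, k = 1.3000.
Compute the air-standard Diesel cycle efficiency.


r^(k-1) = 2.5035
rc^k = 2.3810
eta = 0.5529 = 55.2877%

55.2877%


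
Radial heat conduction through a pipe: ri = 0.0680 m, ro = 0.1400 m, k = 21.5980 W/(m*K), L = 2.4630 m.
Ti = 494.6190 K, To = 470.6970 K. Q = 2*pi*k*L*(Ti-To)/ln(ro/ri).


dT = 23.9220 K
ln(ro/ri) = 0.7221
Q = 2*pi*21.5980*2.4630*23.9220 / 0.7221 = 11072.2805 W

11072.2805 W


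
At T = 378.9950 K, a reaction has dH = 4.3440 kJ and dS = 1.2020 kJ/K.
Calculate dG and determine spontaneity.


T*dS = 378.9950 * 1.2020 = 455.5520 kJ
dG = 4.3440 - 455.5520 = -451.2080 kJ (spontaneous)

dG = -451.2080 kJ, spontaneous


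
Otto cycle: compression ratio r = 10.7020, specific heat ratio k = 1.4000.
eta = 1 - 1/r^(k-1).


r^(k-1) = 2.5810
eta = 1 - 1/2.5810 = 0.6126 = 61.2551%

61.2551%


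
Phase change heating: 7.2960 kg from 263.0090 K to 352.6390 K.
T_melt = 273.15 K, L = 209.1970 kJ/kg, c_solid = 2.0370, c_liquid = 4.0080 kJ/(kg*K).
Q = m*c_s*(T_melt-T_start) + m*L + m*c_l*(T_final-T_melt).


Q1 (sensible, solid) = 7.2960 * 2.0370 * 10.1410 = 150.7151 kJ
Q2 (latent) = 7.2960 * 209.1970 = 1526.3013 kJ
Q3 (sensible, liquid) = 7.2960 * 4.0080 * 79.4890 = 2324.4466 kJ
Q_total = 4001.4630 kJ

4001.4630 kJ


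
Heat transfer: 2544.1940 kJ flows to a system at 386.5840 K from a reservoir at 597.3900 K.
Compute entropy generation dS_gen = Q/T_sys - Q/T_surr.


dS_sys = 2544.1940/386.5840 = 6.5812 kJ/K
dS_surr = -2544.1940/597.3900 = -4.2588 kJ/K
dS_gen = 6.5812 - 4.2588 = 2.3224 kJ/K (irreversible)

dS_gen = 2.3224 kJ/K, irreversible


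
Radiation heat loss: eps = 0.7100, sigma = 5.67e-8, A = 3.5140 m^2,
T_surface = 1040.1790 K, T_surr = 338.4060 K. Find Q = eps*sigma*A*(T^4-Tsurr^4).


T^4 = 1.1707e+12
Tsurr^4 = 1.3115e+10
Q = 0.7100 * 5.67e-8 * 3.5140 * 1.1575e+12 = 163750.5604 W

163750.5604 W


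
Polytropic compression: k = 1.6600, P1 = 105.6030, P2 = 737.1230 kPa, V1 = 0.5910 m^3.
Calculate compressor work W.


(k-1)/k = 0.3976
(P2/P1)^exp = 2.1653
W = 2.5152 * 105.6030 * 0.5910 * (2.1653 - 1) = 182.9172 kJ

182.9172 kJ


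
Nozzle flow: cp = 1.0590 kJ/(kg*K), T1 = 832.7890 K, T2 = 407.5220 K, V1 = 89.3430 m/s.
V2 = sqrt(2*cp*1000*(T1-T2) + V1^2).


dT = 425.2670 K
2*cp*1000*dT = 900715.5060
V1^2 = 7982.1716
V2 = sqrt(908697.6776) = 953.2564 m/s

953.2564 m/s


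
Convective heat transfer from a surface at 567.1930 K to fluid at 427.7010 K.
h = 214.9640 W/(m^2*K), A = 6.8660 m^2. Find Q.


dT = 139.4920 K
Q = 214.9640 * 6.8660 * 139.4920 = 205882.2164 W

205882.2164 W


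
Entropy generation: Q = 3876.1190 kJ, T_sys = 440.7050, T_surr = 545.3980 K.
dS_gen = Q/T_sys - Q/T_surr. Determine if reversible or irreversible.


dS_sys = 3876.1190/440.7050 = 8.7953 kJ/K
dS_surr = -3876.1190/545.3980 = -7.1070 kJ/K
dS_gen = 8.7953 - 7.1070 = 1.6883 kJ/K (irreversible)

dS_gen = 1.6883 kJ/K, irreversible


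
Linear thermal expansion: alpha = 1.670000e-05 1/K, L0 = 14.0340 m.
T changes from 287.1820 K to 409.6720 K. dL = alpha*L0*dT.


dT = 122.4900 K
dL = 1.670000e-05 * 14.0340 * 122.4900 = 0.028708 m
L_final = 14.062708 m

dL = 0.028708 m


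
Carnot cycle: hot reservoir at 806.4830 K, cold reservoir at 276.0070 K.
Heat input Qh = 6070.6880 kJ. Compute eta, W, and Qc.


eta = 1 - 276.0070/806.4830 = 0.6578
W = 0.6578 * 6070.6880 = 3993.0839 kJ
Qc = 6070.6880 - 3993.0839 = 2077.6041 kJ

eta = 65.7765%, W = 3993.0839 kJ, Qc = 2077.6041 kJ


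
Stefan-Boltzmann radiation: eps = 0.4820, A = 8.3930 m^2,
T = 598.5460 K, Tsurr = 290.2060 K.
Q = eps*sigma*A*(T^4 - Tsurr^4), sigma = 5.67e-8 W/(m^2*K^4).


T^4 = 1.2835e+11
Tsurr^4 = 7.0929e+09
Q = 0.4820 * 5.67e-8 * 8.3930 * 1.2126e+11 = 27813.0310 W

27813.0310 W


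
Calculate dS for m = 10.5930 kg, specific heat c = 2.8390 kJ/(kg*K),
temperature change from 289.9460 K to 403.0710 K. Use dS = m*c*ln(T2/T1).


T2/T1 = 1.3902
ln(T2/T1) = 0.3294
dS = 10.5930 * 2.8390 * 0.3294 = 9.9068 kJ/K

9.9068 kJ/K


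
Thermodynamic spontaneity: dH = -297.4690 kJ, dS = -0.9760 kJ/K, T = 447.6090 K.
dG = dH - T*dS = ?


T*dS = 447.6090 * -0.9760 = -436.8664 kJ
dG = -297.4690 + 436.8664 = 139.3974 kJ (non-spontaneous)

dG = 139.3974 kJ, non-spontaneous


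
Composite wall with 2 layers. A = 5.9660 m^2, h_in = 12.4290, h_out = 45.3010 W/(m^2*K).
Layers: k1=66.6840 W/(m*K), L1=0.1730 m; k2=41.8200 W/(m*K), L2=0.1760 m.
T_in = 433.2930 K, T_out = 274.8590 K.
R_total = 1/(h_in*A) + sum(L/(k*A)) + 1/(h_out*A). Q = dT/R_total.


R_conv_in = 1/(12.4290*5.9660) = 0.0135
R_1 = 0.1730/(66.6840*5.9660) = 0.0004
R_2 = 0.1760/(41.8200*5.9660) = 0.0007
R_conv_out = 1/(45.3010*5.9660) = 0.0037
R_total = 0.0183 K/W
Q = 158.4340 / 0.0183 = 8645.1952 W

R_total = 0.0183 K/W, Q = 8645.1952 W


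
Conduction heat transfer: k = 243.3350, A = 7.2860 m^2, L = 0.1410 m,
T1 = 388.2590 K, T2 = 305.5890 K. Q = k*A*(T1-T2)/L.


dT = 82.6700 K
Q = 243.3350 * 7.2860 * 82.6700 / 0.1410 = 1039495.4002 W

1039495.4002 W


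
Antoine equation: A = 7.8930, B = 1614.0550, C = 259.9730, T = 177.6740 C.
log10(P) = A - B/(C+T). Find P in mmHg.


C+T = 437.6470
B/(C+T) = 3.6880
log10(P) = 7.8930 - 3.6880 = 4.2050
P = 10^4.2050 = 16031.3688 mmHg

16031.3688 mmHg


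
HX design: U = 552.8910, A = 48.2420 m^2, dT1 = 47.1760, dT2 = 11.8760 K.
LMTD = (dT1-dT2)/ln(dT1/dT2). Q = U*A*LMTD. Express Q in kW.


LMTD = 25.5915 K
Q = 552.8910 * 48.2420 * 25.5915 = 682590.2771 W = 682.5903 kW

682.5903 kW


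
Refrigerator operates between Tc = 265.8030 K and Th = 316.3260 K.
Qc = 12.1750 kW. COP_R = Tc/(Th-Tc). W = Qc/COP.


COP = 265.8030 / 50.5230 = 5.2610
W = 12.1750 / 5.2610 = 2.3142 kW

COP = 5.2610, W = 2.3142 kW


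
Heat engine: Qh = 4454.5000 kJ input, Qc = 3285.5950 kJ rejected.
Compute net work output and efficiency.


W = 4454.5000 - 3285.5950 = 1168.9050 kJ
eta = 1168.9050 / 4454.5000 = 0.2624 = 26.2410%

W = 1168.9050 kJ, eta = 26.2410%


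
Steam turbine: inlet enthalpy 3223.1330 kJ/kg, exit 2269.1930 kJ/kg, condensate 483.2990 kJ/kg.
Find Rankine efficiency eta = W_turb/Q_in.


W = 953.9400 kJ/kg
Q_in = 2739.8340 kJ/kg
eta = 0.3482 = 34.8174%

eta = 34.8174%


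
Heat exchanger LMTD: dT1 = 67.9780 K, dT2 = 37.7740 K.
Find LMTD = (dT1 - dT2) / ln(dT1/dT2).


dT1/dT2 = 1.7996
ln(dT1/dT2) = 0.5876
LMTD = 30.2040 / 0.5876 = 51.4055 K

51.4055 K


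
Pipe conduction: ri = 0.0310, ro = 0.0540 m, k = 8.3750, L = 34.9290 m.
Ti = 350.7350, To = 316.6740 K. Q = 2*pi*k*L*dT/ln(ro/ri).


dT = 34.0610 K
ln(ro/ri) = 0.5550
Q = 2*pi*8.3750*34.9290*34.0610 / 0.5550 = 112802.2386 W

112802.2386 W


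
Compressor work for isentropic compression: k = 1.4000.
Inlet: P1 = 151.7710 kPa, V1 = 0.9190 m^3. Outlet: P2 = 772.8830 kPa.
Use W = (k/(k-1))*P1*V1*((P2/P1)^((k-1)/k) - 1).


(k-1)/k = 0.2857
(P2/P1)^exp = 1.5921
W = 3.5000 * 151.7710 * 0.9190 * (1.5921 - 1) = 289.0610 kJ

289.0610 kJ


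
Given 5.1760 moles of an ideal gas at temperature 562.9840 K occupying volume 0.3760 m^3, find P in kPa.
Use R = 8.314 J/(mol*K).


P = nRT/V = 5.1760 * 8.314 * 562.9840 / 0.3760
= 24227.0391 / 0.3760 = 64433.6146 Pa = 64.4336 kPa

64.4336 kPa


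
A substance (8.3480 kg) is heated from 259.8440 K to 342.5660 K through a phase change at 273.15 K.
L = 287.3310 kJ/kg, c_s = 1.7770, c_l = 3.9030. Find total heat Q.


Q1 (sensible, solid) = 8.3480 * 1.7770 * 13.3060 = 197.3865 kJ
Q2 (latent) = 8.3480 * 287.3310 = 2398.6392 kJ
Q3 (sensible, liquid) = 8.3480 * 3.9030 * 69.4160 = 2261.7290 kJ
Q_total = 4857.7547 kJ

4857.7547 kJ


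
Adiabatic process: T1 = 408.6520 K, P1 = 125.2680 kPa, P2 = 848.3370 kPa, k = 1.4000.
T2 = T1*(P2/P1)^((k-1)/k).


(k-1)/k = 0.2857
(P2/P1)^exp = 1.7272
T2 = 408.6520 * 1.7272 = 705.8372 K

705.8372 K


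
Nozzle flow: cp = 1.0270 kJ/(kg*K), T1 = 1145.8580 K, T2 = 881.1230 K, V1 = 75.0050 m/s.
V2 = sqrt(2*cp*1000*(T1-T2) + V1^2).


dT = 264.7350 K
2*cp*1000*dT = 543765.6900
V1^2 = 5625.7500
V2 = sqrt(549391.4400) = 741.2094 m/s

741.2094 m/s


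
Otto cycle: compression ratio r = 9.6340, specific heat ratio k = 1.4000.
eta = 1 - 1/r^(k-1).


r^(k-1) = 2.4747
eta = 1 - 1/2.4747 = 0.5959 = 59.5911%

59.5911%


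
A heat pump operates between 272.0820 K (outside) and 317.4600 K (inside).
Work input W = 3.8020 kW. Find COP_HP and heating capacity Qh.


COP = 317.4600 / 45.3780 = 6.9959
Qh = 6.9959 * 3.8020 = 26.5984 kW

COP = 6.9959, Qh = 26.5984 kW


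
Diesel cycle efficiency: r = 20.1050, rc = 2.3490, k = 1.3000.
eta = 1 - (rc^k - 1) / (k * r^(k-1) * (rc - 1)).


r^(k-1) = 2.4603
rc^k = 3.0349
eta = 0.5284 = 52.8370%

52.8370%


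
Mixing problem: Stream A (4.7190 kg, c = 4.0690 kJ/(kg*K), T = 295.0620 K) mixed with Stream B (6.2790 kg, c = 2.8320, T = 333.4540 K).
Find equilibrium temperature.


num = 11595.1875
den = 36.9837
Tf = 313.5212 K

313.5212 K


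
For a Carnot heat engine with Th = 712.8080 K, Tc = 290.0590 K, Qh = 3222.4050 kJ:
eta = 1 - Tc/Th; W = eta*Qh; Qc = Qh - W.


eta = 1 - 290.0590/712.8080 = 0.5931
W = 0.5931 * 3222.4050 = 1911.1296 kJ
Qc = 3222.4050 - 1911.1296 = 1311.2754 kJ

eta = 59.3076%, W = 1911.1296 kJ, Qc = 1311.2754 kJ


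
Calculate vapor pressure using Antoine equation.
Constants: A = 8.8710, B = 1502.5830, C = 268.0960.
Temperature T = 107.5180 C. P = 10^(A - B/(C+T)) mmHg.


C+T = 375.6140
B/(C+T) = 4.0003
log10(P) = 8.8710 - 4.0003 = 4.8707
P = 10^4.8707 = 74244.0897 mmHg

74244.0897 mmHg


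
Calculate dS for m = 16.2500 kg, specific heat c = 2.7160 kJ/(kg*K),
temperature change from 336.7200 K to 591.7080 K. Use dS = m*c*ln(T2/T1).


T2/T1 = 1.7573
ln(T2/T1) = 0.5638
dS = 16.2500 * 2.7160 * 0.5638 = 24.8816 kJ/K

24.8816 kJ/K


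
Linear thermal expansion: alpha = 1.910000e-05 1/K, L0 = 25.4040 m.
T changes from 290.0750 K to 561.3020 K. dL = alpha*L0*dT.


dT = 271.2270 K
dL = 1.910000e-05 * 25.4040 * 271.2270 = 0.131604 m
L_final = 25.535604 m

dL = 0.131604 m


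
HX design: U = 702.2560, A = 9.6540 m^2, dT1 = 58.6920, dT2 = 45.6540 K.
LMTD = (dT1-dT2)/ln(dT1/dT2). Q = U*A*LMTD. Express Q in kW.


LMTD = 51.9003 K
Q = 702.2560 * 9.6540 * 51.9003 = 351862.5083 W = 351.8625 kW

351.8625 kW


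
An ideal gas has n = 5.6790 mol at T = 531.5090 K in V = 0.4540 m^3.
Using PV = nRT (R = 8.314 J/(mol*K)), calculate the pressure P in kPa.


P = nRT/V = 5.6790 * 8.314 * 531.5090 / 0.4540
= 25095.3069 / 0.4540 = 55276.0064 Pa = 55.2760 kPa

55.2760 kPa


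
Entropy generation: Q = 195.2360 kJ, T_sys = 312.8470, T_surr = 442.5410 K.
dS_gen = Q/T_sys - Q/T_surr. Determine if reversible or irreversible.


dS_sys = 195.2360/312.8470 = 0.6241 kJ/K
dS_surr = -195.2360/442.5410 = -0.4412 kJ/K
dS_gen = 0.6241 - 0.4412 = 0.1829 kJ/K (irreversible)

dS_gen = 0.1829 kJ/K, irreversible


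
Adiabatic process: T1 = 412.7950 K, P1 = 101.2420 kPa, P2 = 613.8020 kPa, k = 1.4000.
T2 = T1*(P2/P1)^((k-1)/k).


(k-1)/k = 0.2857
(P2/P1)^exp = 1.6735
T2 = 412.7950 * 1.6735 = 690.8022 K

690.8022 K


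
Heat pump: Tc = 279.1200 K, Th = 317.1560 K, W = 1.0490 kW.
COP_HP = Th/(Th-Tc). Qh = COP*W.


COP = 317.1560 / 38.0360 = 8.3383
Qh = 8.3383 * 1.0490 = 8.7469 kW

COP = 8.3383, Qh = 8.7469 kW


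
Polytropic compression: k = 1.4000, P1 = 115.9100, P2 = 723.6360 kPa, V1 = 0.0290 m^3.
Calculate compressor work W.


(k-1)/k = 0.2857
(P2/P1)^exp = 1.6876
W = 3.5000 * 115.9100 * 0.0290 * (1.6876 - 1) = 8.0889 kJ

8.0889 kJ


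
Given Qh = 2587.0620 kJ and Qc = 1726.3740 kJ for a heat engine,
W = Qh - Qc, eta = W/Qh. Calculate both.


W = 2587.0620 - 1726.3740 = 860.6880 kJ
eta = 860.6880 / 2587.0620 = 0.3327 = 33.2689%

W = 860.6880 kJ, eta = 33.2689%


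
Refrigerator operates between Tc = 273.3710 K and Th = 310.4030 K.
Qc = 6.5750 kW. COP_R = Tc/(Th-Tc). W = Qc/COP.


COP = 273.3710 / 37.0320 = 7.3820
W = 6.5750 / 7.3820 = 0.8907 kW

COP = 7.3820, W = 0.8907 kW


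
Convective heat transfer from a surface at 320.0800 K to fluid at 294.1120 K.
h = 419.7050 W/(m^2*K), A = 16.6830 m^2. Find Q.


dT = 25.9680 K
Q = 419.7050 * 16.6830 * 25.9680 = 181826.3394 W

181826.3394 W


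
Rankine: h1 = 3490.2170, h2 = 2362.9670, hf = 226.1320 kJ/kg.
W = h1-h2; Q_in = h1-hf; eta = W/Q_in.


W = 1127.2500 kJ/kg
Q_in = 3264.0850 kJ/kg
eta = 0.3453 = 34.5349%

eta = 34.5349%


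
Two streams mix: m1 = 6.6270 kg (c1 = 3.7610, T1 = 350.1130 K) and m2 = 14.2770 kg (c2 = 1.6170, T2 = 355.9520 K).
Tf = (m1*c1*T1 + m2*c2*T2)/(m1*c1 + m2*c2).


num = 16943.7434
den = 48.0101
Tf = 352.9207 K

352.9207 K


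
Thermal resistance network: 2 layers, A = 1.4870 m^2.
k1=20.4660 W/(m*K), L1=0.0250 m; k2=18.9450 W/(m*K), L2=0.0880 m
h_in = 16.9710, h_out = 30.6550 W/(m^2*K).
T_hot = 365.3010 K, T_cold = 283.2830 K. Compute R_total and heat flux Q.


R_conv_in = 1/(16.9710*1.4870) = 0.0396
R_1 = 0.0250/(20.4660*1.4870) = 0.0008
R_2 = 0.0880/(18.9450*1.4870) = 0.0031
R_conv_out = 1/(30.6550*1.4870) = 0.0219
R_total = 0.0655 K/W
Q = 82.0180 / 0.0655 = 1252.0133 W

R_total = 0.0655 K/W, Q = 1252.0133 W


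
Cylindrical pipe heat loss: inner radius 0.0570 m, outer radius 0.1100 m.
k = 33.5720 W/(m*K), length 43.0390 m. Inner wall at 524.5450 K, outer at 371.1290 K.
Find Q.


dT = 153.4160 K
ln(ro/ri) = 0.6574
Q = 2*pi*33.5720*43.0390*153.4160 / 0.6574 = 2118561.0719 W

2118561.0719 W


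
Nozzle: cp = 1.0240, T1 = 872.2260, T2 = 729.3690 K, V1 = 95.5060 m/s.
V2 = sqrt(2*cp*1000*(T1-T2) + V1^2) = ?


dT = 142.8570 K
2*cp*1000*dT = 292571.1360
V1^2 = 9121.3960
V2 = sqrt(301692.5320) = 549.2654 m/s

549.2654 m/s


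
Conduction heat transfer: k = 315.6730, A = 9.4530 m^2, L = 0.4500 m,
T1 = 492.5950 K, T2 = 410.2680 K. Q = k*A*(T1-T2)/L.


dT = 82.3270 K
Q = 315.6730 * 9.4530 * 82.3270 / 0.4500 = 545929.8886 W

545929.8886 W


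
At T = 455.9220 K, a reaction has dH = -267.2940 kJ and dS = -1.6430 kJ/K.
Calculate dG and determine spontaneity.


T*dS = 455.9220 * -1.6430 = -749.0798 kJ
dG = -267.2940 + 749.0798 = 481.7858 kJ (non-spontaneous)

dG = 481.7858 kJ, non-spontaneous


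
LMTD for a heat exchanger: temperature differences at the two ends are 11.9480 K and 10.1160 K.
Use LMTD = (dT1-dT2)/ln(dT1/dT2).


dT1/dT2 = 1.1811
ln(dT1/dT2) = 0.1664
LMTD = 1.8320 / 0.1664 = 11.0066 K

11.0066 K


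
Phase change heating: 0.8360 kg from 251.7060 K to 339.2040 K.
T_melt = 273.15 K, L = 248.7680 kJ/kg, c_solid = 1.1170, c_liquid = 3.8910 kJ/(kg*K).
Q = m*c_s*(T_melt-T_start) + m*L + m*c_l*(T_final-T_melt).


Q1 (sensible, solid) = 0.8360 * 1.1170 * 21.4440 = 20.0247 kJ
Q2 (latent) = 0.8360 * 248.7680 = 207.9700 kJ
Q3 (sensible, liquid) = 0.8360 * 3.8910 * 66.0540 = 214.8655 kJ
Q_total = 442.8602 kJ

442.8602 kJ


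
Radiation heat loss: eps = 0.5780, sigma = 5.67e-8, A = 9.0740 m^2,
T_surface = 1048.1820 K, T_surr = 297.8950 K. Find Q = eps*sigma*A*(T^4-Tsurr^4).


T^4 = 1.2071e+12
Tsurr^4 = 7.8750e+09
Q = 0.5780 * 5.67e-8 * 9.0740 * 1.1992e+12 = 356626.7321 W

356626.7321 W


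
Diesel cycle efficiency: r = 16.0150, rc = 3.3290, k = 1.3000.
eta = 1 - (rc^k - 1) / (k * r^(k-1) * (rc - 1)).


r^(k-1) = 2.2980
rc^k = 4.7754
eta = 0.4574 = 45.7388%

45.7388%


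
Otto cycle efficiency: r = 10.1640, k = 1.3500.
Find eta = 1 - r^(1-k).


r^(k-1) = 2.2515
eta = 1 - 1/2.2515 = 0.5559 = 55.5852%

55.5852%


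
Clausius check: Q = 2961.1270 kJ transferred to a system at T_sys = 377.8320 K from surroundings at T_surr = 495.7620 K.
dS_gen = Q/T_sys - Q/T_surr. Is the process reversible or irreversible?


dS_sys = 2961.1270/377.8320 = 7.8372 kJ/K
dS_surr = -2961.1270/495.7620 = -5.9729 kJ/K
dS_gen = 7.8372 - 5.9729 = 1.8643 kJ/K (irreversible)

dS_gen = 1.8643 kJ/K, irreversible


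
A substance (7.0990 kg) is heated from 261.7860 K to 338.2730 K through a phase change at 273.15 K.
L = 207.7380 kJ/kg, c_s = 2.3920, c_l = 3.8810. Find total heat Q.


Q1 (sensible, solid) = 7.0990 * 2.3920 * 11.3640 = 192.9699 kJ
Q2 (latent) = 7.0990 * 207.7380 = 1474.7321 kJ
Q3 (sensible, liquid) = 7.0990 * 3.8810 * 65.1230 = 1794.2180 kJ
Q_total = 3461.9200 kJ

3461.9200 kJ


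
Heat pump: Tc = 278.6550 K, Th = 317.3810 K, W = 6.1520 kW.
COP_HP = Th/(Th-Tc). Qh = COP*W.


COP = 317.3810 / 38.7260 = 8.1956
Qh = 8.1956 * 6.1520 = 50.4190 kW

COP = 8.1956, Qh = 50.4190 kW


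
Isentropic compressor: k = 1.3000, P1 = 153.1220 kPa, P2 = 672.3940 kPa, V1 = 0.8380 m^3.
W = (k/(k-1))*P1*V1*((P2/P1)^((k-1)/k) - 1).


(k-1)/k = 0.2308
(P2/P1)^exp = 1.4070
W = 4.3333 * 153.1220 * 0.8380 * (1.4070 - 1) = 226.2981 kJ

226.2981 kJ


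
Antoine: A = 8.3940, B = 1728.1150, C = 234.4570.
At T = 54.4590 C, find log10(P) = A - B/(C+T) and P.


C+T = 288.9160
B/(C+T) = 5.9814
log10(P) = 8.3940 - 5.9814 = 2.4126
P = 10^2.4126 = 258.5978 mmHg

258.5978 mmHg


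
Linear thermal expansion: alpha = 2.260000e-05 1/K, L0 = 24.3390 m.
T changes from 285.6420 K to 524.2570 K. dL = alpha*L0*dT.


dT = 238.6150 K
dL = 2.260000e-05 * 24.3390 * 238.6150 = 0.131253 m
L_final = 24.470253 m

dL = 0.131253 m


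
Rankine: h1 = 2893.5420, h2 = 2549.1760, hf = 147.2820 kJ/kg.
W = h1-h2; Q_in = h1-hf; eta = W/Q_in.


W = 344.3660 kJ/kg
Q_in = 2746.2600 kJ/kg
eta = 0.1254 = 12.5395%

eta = 12.5395%


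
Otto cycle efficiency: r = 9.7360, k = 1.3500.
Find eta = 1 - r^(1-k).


r^(k-1) = 2.2179
eta = 1 - 1/2.2179 = 0.5491 = 54.9114%

54.9114%


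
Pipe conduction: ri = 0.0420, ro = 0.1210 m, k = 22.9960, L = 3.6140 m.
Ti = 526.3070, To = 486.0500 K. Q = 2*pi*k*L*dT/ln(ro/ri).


dT = 40.2570 K
ln(ro/ri) = 1.0581
Q = 2*pi*22.9960*3.6140*40.2570 / 1.0581 = 19866.7314 W

19866.7314 W


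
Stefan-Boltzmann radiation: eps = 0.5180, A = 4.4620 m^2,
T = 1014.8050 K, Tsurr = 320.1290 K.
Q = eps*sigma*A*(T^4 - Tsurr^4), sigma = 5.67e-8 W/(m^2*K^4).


T^4 = 1.0605e+12
Tsurr^4 = 1.0503e+10
Q = 0.5180 * 5.67e-8 * 4.4620 * 1.0500e+12 = 137610.1580 W

137610.1580 W


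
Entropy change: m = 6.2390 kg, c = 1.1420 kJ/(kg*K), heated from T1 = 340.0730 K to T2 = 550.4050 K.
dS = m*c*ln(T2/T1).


T2/T1 = 1.6185
ln(T2/T1) = 0.4815
dS = 6.2390 * 1.1420 * 0.4815 = 3.4306 kJ/K

3.4306 kJ/K


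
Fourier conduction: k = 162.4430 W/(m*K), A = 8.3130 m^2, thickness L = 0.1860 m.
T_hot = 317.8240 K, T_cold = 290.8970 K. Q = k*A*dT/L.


dT = 26.9270 K
Q = 162.4430 * 8.3130 * 26.9270 / 0.1860 = 195494.1689 W

195494.1689 W


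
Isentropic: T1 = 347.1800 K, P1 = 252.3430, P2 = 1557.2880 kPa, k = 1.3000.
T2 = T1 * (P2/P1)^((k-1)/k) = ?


(k-1)/k = 0.2308
(P2/P1)^exp = 1.5219
T2 = 347.1800 * 1.5219 = 528.3839 K

528.3839 K
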